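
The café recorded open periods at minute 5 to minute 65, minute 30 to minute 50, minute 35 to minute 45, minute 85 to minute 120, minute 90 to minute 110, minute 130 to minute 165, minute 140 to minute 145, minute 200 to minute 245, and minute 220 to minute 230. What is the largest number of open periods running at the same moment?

3

Sweep endpoints in order; track running count of active intervals.
Peak of 3 reached at minute 35.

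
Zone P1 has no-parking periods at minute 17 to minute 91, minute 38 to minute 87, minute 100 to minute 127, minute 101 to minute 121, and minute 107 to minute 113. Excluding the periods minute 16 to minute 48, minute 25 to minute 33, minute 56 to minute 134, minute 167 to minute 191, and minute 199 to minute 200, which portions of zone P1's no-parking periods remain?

minute 48 to minute 56

A, merged: minute 17 to minute 91, minute 100 to minute 127.
B, merged: minute 16 to minute 48, minute 56 to minute 134, minute 167 to minute 191, minute 199 to minute 200.
minute 17 to minute 91 with B removed leaves minute 48 to minute 56.
minute 100 to minute 127 lies entirely inside B → drops out.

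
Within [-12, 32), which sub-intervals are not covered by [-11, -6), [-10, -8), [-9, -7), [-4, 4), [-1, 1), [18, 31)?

Covered (merged): [-11, -6), [-4, 4), [18, 31).
Gaps within [-12, 32): [-12, -11), [-6, -4), [4, 18), [31, 32).

[-12, -11) ∪ [-6, -4) ∪ [4, 18) ∪ [31, 32)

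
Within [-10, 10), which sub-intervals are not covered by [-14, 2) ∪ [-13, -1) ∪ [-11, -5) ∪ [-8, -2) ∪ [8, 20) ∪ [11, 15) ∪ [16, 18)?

The merged coverage is [-14, 2), [8, 20).
Complement within [-10, 10): [2, 8).

[2, 8)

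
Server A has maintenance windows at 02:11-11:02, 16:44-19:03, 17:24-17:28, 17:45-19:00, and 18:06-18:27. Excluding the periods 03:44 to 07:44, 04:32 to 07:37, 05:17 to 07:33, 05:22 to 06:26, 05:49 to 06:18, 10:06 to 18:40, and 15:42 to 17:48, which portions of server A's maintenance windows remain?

02:11–03:44, 07:44–10:06, 18:40–19:03

Merge the first list: 02:11–11:02, 16:44–19:03.
Merge the second list: 03:44–07:44, 10:06–18:40.
02:11–11:02 with B removed leaves 02:11–03:44, 07:44–10:06.
16:44–19:03 with B removed leaves 18:40–19:03.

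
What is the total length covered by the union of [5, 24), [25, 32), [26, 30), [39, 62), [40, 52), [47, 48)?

Merged: [5, 24), [25, 32), [39, 62).
Lengths: 19 + 7 + 23 = 49.

49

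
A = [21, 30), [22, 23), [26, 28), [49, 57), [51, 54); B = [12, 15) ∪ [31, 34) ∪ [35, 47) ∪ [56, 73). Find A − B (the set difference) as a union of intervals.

[21, 30) ∪ [49, 56)

First set merges to [21, 30), [49, 57).
[21, 30): nothing removed.
[49, 57) \ B = [49, 56).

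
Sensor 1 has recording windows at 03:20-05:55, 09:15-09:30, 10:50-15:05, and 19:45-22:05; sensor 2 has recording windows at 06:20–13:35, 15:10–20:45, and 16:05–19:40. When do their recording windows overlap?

09:15-09:30, 10:50-13:35, 19:45-20:45

Second set merges to 06:20-13:35, 15:10-20:45.
03:20-05:55: no overlap with the second set.
09:15-09:30 meets the second set on 09:15-09:30.
10:50-15:05 meets the second set on 10:50-13:35.
19:45-22:05 meets the second set on 19:45-20:45.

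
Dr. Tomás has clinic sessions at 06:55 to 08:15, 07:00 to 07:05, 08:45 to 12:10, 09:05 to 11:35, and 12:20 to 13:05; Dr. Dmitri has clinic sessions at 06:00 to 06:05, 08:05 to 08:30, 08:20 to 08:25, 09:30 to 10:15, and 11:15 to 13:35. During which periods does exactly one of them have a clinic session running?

06:00–06:05, 06:55–08:05, 08:15–08:30, 08:45–09:30, 10:15–11:15, 12:10–12:20, 13:05–13:35

Merge the first list: 06:55–08:15, 08:45–12:10, 12:20–13:05.
Merge the second list: 06:00–06:05, 08:05–08:30, 09:30–10:15, 11:15–13:35.
A \ B = 06:55–08:05, 08:45–09:30, 10:15–11:15.
B \ A = 06:00–06:05, 08:15–08:30, 12:10–12:20, 13:05–13:35.
Union of the two gives the symmetric difference.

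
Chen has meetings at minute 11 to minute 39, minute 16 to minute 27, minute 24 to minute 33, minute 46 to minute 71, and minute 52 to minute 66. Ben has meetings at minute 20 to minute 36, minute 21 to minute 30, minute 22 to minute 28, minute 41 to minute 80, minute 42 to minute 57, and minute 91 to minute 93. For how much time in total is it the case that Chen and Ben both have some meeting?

Merge the first list: minute 11 to minute 39, minute 46 to minute 71.
Merge the second list: minute 20 to minute 36, minute 41 to minute 80, minute 91 to minute 93.
A ∩ B = minute 20 to minute 36, minute 46 to minute 71.
Total: 16 minutes + 25 minutes = 41 minutes.

41 minutes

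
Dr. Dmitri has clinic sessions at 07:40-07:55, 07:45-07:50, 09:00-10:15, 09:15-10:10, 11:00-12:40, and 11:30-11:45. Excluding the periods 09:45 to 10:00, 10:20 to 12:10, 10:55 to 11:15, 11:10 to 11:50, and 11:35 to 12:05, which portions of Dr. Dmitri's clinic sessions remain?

07:40–07:55, 09:00–09:45, 10:00–10:15, 12:10–12:40

A, merged: 07:40–07:55, 09:00–10:15, 11:00–12:40.
B, merged: 09:45–10:00, 10:20–12:10.
07:40–07:55 is untouched.
09:00–10:15 with B removed leaves 09:00–09:45, 10:00–10:15.
11:00–12:40 with B removed leaves 12:10–12:40.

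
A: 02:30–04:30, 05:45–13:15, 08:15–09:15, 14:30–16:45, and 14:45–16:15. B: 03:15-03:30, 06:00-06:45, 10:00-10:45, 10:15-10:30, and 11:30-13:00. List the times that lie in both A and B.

03:15–03:30, 06:00–06:45, 10:00–10:45, 11:30–13:00

Merge the first list: 02:30–04:30, 05:45–13:15, 14:30–16:45.
Merge the second list: 03:15–03:30, 06:00–06:45, 10:00–10:45, 11:30–13:00.
02:30–04:30 overlaps B on 03:15–03:30.
05:45–13:15 overlaps B on 06:00–06:45, 10:00–10:45, 11:30–13:00.
14:30–16:45 falls entirely outside B.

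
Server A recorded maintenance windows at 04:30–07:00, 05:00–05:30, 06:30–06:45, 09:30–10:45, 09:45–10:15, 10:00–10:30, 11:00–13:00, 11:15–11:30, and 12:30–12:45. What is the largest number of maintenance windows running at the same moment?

At 10:00, 3 of the intervals are simultaneously active.
No point has more.

3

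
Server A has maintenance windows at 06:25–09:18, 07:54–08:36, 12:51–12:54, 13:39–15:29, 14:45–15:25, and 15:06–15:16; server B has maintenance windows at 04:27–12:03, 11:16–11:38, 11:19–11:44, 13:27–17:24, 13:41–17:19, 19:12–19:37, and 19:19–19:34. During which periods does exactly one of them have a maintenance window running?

04:27-06:25, 09:18-12:03, 12:51-12:54, 13:27-13:39, 15:29-17:24, 19:12-19:37

Merge the first list: 06:25-09:18, 12:51-12:54, 13:39-15:29.
Merge the second list: 04:27-12:03, 13:27-17:24, 19:12-19:37.
A \ B = 12:51-12:54.
B \ A = 04:27-06:25, 09:18-12:03, 13:27-13:39, 15:29-17:24, 19:12-19:37.
Union of the two gives the symmetric difference.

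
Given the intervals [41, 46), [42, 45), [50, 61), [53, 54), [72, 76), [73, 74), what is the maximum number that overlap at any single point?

At 42, 2 of the intervals are simultaneously active.
No point has more.

2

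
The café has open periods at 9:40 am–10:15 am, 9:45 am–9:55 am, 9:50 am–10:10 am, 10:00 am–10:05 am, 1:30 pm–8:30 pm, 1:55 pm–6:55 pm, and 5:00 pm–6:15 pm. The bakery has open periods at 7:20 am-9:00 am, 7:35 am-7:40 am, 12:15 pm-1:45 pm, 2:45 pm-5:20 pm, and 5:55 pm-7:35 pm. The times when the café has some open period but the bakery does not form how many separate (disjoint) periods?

4

First set merges to 9:40 am–10:15 am, 1:30 pm–8:30 pm.
Second set merges to 7:20 am–9:00 am, 12:15 pm–1:45 pm, 2:45 pm–5:20 pm, 5:55 pm–7:35 pm.
A \ B = 9:40 am–10:15 am, 1:45 pm–2:45 pm, 5:20 pm–5:55 pm, 7:35 pm–8:30 pm.
That is 4 disjoint pieces.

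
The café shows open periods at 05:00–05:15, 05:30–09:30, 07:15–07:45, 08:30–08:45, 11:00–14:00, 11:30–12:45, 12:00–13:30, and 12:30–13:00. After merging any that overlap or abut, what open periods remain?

05:00-05:15, 05:30-09:30, 11:00-14:00

05:30-09:30 is disjoint → start new block.
07:15-07:45 overlaps/touches 05:30-09:30 → extend to 05:30-09:30.
08:30-08:45 overlaps/touches 05:30-09:30 → extend to 05:30-09:30.
11:00-14:00 is disjoint → start new block.
11:30-12:45 overlaps/touches 11:00-14:00 → extend to 11:00-14:00.
12:00-13:30 overlaps/touches 11:00-14:00 → extend to 11:00-14:00.
12:30-13:00 overlaps/touches 11:00-14:00 → extend to 11:00-14:00.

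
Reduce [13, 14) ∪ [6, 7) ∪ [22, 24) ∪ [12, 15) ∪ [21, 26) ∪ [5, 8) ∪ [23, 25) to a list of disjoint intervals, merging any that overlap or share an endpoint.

Sort by start: [5, 8), [6, 7), [12, 15), [13, 14), [21, 26), [22, 24), [23, 25).
[6, 7) overlaps/touches [5, 8) → extend to [5, 8).
[12, 15) is disjoint → start new block.
[13, 14) overlaps/touches [12, 15) → extend to [12, 15).
[21, 26) is disjoint → start new block.
[22, 24) overlaps/touches [21, 26) → extend to [21, 26).
[23, 25) overlaps/touches [21, 26) → extend to [21, 26).

[5, 8) ∪ [12, 15) ∪ [21, 26)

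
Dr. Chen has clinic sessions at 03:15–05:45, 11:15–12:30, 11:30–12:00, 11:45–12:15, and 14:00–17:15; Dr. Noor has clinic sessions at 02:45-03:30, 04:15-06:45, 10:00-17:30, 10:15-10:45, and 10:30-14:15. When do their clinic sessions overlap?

03:15-03:30, 04:15-05:45, 11:15-12:30, 14:00-17:15

A, merged: 03:15-05:45, 11:15-12:30, 14:00-17:15.
B, merged: 02:45-03:30, 04:15-06:45, 10:00-17:30.
03:15-05:45 ∩ B → 03:15-03:30, 04:15-05:45.
11:15-12:30 ∩ B → 11:15-12:30.
14:00-17:15 ∩ B → 14:00-17:15.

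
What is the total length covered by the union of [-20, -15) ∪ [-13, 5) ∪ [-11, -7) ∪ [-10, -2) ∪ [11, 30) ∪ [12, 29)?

42

Merged: [-20, -15), [-13, 5), [11, 30).
Lengths: 5 + 18 + 19 = 42.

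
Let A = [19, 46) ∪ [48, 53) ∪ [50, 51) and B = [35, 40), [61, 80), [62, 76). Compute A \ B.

First set merges to [19, 46), [48, 53).
Second set merges to [35, 40), [61, 80).
[19, 46) \ B = [19, 35), [40, 46).
[48, 53): nothing removed.

[19, 35) ∪ [40, 46) ∪ [48, 53)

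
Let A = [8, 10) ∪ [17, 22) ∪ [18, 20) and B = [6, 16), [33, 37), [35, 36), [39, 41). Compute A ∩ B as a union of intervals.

First set merges to [8, 10), [17, 22).
Second set merges to [6, 16), [33, 37), [39, 41).
[8, 10) ∩ B → [8, 10).
[17, 22) meets no B interval.

[8, 10)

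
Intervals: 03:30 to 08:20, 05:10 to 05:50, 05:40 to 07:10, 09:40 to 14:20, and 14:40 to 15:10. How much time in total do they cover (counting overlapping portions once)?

10 h

Merged: 03:30–08:20, 09:40–14:20, 14:40–15:10.
Lengths: 4 h 50 min + 4 h 40 min + 30 min = 10 h.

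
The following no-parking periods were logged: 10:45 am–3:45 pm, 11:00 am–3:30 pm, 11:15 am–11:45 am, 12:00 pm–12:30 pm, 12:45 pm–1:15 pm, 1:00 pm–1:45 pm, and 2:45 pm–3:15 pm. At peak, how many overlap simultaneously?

Walk the sorted start/end points keeping a running depth.
The depth first hits 4 at 1:00 pm.

4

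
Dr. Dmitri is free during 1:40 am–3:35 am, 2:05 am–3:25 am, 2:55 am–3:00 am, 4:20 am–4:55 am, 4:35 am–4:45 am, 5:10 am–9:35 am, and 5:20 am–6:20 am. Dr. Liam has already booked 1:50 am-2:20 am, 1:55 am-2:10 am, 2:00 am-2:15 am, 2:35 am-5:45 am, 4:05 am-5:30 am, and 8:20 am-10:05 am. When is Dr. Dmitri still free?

First set merges to 1:40 am-3:35 am, 4:20 am-4:55 am, 5:10 am-9:35 am.
Second set merges to 1:50 am-2:20 am, 2:35 am-5:45 am, 8:20 am-10:05 am.
1:40 am-3:35 am with B removed leaves 1:40 am-1:50 am, 2:20 am-2:35 am.
4:20 am-4:55 am lies entirely inside B → drops out.
5:10 am-9:35 am with B removed leaves 5:45 am-8:20 am.

1:40 am-1:50 am, 2:20 am-2:35 am, 5:45 am-8:20 am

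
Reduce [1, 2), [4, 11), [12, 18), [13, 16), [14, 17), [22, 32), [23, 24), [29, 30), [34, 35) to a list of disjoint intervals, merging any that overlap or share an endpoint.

[4, 11) is disjoint → start new block.
[12, 18) is disjoint → start new block.
[13, 16) overlaps/touches [12, 18) → extend to [12, 18).
[14, 17) overlaps/touches [12, 18) → extend to [12, 18).
[22, 32) is disjoint → start new block.
[23, 24) overlaps/touches [22, 32) → extend to [22, 32).
[29, 30) overlaps/touches [22, 32) → extend to [22, 32).
[34, 35) is disjoint → start new block.

[1, 2) ∪ [4, 11) ∪ [12, 18) ∪ [22, 32) ∪ [34, 35)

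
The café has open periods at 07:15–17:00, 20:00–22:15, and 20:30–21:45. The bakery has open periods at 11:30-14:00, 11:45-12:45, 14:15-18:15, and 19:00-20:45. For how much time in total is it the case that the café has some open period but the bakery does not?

Merge the first list: 07:15–17:00, 20:00–22:15.
Merge the second list: 11:30–14:00, 14:15–18:15, 19:00–20:45.
A \ B = 07:15–11:30, 14:00–14:15, 20:45–22:15.
Total: 4 h 15 min + 15 min + 1 h 30 min = 6 h.

6 h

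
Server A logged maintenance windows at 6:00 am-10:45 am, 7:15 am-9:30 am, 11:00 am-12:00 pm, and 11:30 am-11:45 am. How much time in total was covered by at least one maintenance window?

5 h 45 min

Merged: 6:00 am–10:45 am, 11:00 am–12:00 pm.
Lengths: 4 h 45 min + 1 h = 5 h 45 min.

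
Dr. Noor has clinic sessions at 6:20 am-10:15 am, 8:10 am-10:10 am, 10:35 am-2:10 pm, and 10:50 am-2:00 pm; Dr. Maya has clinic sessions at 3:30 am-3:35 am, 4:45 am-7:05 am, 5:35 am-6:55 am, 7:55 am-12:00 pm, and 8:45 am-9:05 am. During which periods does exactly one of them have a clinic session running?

3:30 am–3:35 am, 4:45 am–6:20 am, 7:05 am–7:55 am, 10:15 am–10:35 am, 12:00 pm–2:10 pm

Merge the first list: 6:20 am–10:15 am, 10:35 am–2:10 pm.
Merge the second list: 3:30 am–3:35 am, 4:45 am–7:05 am, 7:55 am–12:00 pm.
Only in the first: 7:05 am–7:55 am, 12:00 pm–2:10 pm.
Only in the second: 3:30 am–3:35 am, 4:45 am–6:20 am, 10:15 am–10:35 am.
Together these are the periods covered by exactly one.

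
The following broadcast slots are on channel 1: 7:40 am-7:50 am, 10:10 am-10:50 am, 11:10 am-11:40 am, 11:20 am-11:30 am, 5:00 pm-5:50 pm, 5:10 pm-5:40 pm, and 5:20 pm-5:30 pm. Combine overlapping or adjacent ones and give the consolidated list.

7:40 am–7:50 am, 10:10 am–10:50 am, 11:10 am–11:40 am, 5:00 pm–5:50 pm

10:10 am–10:50 am is disjoint → start new block.
11:10 am–11:40 am is disjoint → start new block.
11:20 am–11:30 am overlaps/touches 11:10 am–11:40 am → extend to 11:10 am–11:40 am.
5:00 pm–5:50 pm is disjoint → start new block.
5:10 pm–5:40 pm overlaps/touches 5:00 pm–5:50 pm → extend to 5:00 pm–5:50 pm.
5:20 pm–5:30 pm overlaps/touches 5:00 pm–5:50 pm → extend to 5:00 pm–5:50 pm.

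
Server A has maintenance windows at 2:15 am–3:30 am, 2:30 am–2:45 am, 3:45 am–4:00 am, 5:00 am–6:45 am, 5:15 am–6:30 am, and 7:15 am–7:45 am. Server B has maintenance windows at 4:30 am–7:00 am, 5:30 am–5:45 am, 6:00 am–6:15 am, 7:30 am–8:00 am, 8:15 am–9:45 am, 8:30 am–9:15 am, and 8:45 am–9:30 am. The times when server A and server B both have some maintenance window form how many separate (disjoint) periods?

2

First set merges to 2:15 am-3:30 am, 3:45 am-4:00 am, 5:00 am-6:45 am, 7:15 am-7:45 am.
Second set merges to 4:30 am-7:00 am, 7:30 am-8:00 am, 8:15 am-9:45 am.
A ∩ B = 5:00 am-6:45 am, 7:30 am-7:45 am.
That is 2 disjoint pieces.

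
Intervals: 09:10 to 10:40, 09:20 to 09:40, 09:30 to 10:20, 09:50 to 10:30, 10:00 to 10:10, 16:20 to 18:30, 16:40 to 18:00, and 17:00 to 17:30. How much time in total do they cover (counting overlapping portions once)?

Merged: 09:10–10:40, 16:20–18:30.
Lengths: 1 h 30 min + 2 h 10 min = 3 h 40 min.

3 h 40 min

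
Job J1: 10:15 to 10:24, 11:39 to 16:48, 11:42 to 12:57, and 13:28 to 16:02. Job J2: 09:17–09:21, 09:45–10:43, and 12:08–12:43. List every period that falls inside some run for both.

A, merged: 10:15–10:24, 11:39–16:48.
10:15–10:24 overlaps B on 10:15–10:24.
11:39–16:48 overlaps B on 12:08–12:43.

10:15–10:24, 12:08–12:43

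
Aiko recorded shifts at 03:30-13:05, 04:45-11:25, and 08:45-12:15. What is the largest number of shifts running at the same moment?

3

At 08:45, 3 of the intervals are simultaneously active.
No point has more.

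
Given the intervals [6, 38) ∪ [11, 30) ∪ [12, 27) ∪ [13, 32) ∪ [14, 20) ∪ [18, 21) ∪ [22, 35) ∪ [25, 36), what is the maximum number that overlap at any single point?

Sweep endpoints in order; track running count of active intervals.
Peak of 6 reached at 18.

6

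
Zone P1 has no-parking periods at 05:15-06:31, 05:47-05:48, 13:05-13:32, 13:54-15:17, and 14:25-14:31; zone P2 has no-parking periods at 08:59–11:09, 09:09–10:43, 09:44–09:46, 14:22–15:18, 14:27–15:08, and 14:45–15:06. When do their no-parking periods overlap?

14:22-15:17

A, merged: 05:15-06:31, 13:05-13:32, 13:54-15:17.
B, merged: 08:59-11:09, 14:22-15:18.
05:15-06:31 falls entirely outside B.
13:05-13:32 falls entirely outside B.
13:54-15:17 overlaps B on 14:22-15:17.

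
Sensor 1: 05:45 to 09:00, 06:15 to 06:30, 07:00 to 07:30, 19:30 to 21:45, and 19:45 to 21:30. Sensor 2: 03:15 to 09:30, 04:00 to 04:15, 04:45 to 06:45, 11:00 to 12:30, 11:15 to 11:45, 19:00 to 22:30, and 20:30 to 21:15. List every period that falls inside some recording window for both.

A, merged: 05:45-09:00, 19:30-21:45.
B, merged: 03:15-09:30, 11:00-12:30, 19:00-22:30.
05:45-09:00 overlaps B on 05:45-09:00.
19:30-21:45 overlaps B on 19:30-21:45.

05:45-09:00, 19:30-21:45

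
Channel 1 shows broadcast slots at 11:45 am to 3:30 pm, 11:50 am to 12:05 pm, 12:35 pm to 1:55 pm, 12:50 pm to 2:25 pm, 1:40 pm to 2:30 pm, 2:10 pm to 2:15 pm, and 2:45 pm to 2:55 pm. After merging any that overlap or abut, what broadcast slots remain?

11:50 am-12:05 pm overlaps/touches 11:45 am-3:30 pm → extend to 11:45 am-3:30 pm.
12:35 pm-1:55 pm overlaps/touches 11:45 am-3:30 pm → extend to 11:45 am-3:30 pm.
12:50 pm-2:25 pm overlaps/touches 11:45 am-3:30 pm → extend to 11:45 am-3:30 pm.
1:40 pm-2:30 pm overlaps/touches 11:45 am-3:30 pm → extend to 11:45 am-3:30 pm.
2:10 pm-2:15 pm overlaps/touches 11:45 am-3:30 pm → extend to 11:45 am-3:30 pm.
2:45 pm-2:55 pm overlaps/touches 11:45 am-3:30 pm → extend to 11:45 am-3:30 pm.

11:45 am-3:30 pm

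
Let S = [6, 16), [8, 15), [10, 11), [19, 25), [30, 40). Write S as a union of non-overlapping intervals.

[6, 16) ∪ [19, 25) ∪ [30, 40)

[8, 15) overlaps/touches [6, 16) → extend to [6, 16).
[10, 11) overlaps/touches [6, 16) → extend to [6, 16).
[19, 25) is disjoint → start new block.
[30, 40) is disjoint → start new block.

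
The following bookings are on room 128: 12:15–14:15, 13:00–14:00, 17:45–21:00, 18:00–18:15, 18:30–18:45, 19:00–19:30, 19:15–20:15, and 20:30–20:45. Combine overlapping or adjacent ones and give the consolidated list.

12:15–14:15, 17:45–21:00

13:00–14:00 overlaps/touches 12:15–14:15 → extend to 12:15–14:15.
17:45–21:00 is disjoint → start new block.
18:00–18:15 overlaps/touches 17:45–21:00 → extend to 17:45–21:00.
18:30–18:45 overlaps/touches 17:45–21:00 → extend to 17:45–21:00.
19:00–19:30 overlaps/touches 17:45–21:00 → extend to 17:45–21:00.
19:15–20:15 overlaps/touches 17:45–21:00 → extend to 17:45–21:00.
20:30–20:45 overlaps/touches 17:45–21:00 → extend to 17:45–21:00.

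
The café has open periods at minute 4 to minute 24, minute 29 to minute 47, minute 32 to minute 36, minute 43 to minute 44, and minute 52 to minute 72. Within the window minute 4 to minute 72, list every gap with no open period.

Covered (merged): minute 4 to minute 24, minute 29 to minute 47, minute 52 to minute 72.
Complement within minute 4 to minute 72: minute 24 to minute 29, minute 47 to minute 52.

minute 24 to minute 29, minute 47 to minute 52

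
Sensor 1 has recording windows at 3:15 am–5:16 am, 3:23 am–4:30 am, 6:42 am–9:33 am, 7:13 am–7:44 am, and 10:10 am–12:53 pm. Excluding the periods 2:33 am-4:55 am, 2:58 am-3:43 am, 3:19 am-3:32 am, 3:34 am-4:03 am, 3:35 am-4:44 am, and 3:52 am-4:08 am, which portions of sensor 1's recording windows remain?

4:55 am–5:16 am, 6:42 am–9:33 am, 10:10 am–12:53 pm

First set merges to 3:15 am–5:16 am, 6:42 am–9:33 am, 10:10 am–12:53 pm.
Second set merges to 2:33 am–4:55 am.
3:15 am–5:16 am minus B → 4:55 am–5:16 am.
6:42 am–9:33 am: no B overlap → unchanged.
10:10 am–12:53 pm: no B overlap → unchanged.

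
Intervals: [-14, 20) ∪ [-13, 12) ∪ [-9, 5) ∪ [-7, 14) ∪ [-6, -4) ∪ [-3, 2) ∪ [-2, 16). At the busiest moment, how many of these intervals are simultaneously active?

6

Sweep endpoints in order; track running count of active intervals.
Peak of 6 reached at -2.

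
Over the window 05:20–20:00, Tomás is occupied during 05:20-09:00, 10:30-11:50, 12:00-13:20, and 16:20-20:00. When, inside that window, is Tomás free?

After merging, the occupied span is 05:20–09:00, 10:30–11:50, 12:00–13:20, 16:20–20:00.
Uncovered inside 05:20–20:00: 09:00–10:30, 11:50–12:00, 13:20–16:20.

09:00–10:30, 11:50–12:00, 13:20–16:20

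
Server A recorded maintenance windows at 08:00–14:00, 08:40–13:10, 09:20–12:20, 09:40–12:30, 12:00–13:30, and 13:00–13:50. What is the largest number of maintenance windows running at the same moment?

Walk the sorted start/end points keeping a running depth.
The depth first hits 5 at 12:00.

5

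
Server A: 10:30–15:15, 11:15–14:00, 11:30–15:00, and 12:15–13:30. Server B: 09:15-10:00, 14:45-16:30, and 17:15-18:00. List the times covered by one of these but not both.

First set merges to 10:30–15:15.
Only in the first: 10:30–14:45.
Only in the second: 09:15–10:00, 15:15–16:30, 17:15–18:00.
Together these are the periods covered by exactly one.

09:15–10:00, 10:30–14:45, 15:15–16:30, 17:15–18:00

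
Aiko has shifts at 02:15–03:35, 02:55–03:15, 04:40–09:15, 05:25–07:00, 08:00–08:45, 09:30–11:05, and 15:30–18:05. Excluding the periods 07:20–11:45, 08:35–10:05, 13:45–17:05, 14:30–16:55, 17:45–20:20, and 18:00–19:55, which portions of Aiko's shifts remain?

A, merged: 02:15–03:35, 04:40–09:15, 09:30–11:05, 15:30–18:05.
B, merged: 07:20–11:45, 13:45–17:05, 17:45–20:20.
02:15–03:35 is untouched.
04:40–09:15 with B removed leaves 04:40–07:20.
09:30–11:05 lies entirely inside B → drops out.
15:30–18:05 with B removed leaves 17:05–17:45.

02:15–03:35, 04:40–07:20, 17:05–17:45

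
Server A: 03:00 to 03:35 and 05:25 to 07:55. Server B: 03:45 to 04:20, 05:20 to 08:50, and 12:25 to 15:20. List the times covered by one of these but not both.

03:00–03:35, 03:45–04:20, 05:20–05:25, 07:55–08:50, 12:25–15:20

Only in the first: 03:00–03:35.
Only in the second: 03:45–04:20, 05:20–05:25, 07:55–08:50, 12:25–15:20.
Together these are the periods covered by exactly one.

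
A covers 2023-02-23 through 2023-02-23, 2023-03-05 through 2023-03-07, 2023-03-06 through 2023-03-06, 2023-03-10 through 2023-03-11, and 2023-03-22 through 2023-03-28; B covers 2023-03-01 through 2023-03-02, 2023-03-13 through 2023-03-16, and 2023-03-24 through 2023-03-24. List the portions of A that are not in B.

First set merges to 2023-02-23 through 2023-02-23, 2023-03-05 through 2023-03-07, 2023-03-10 through 2023-03-11, 2023-03-22 through 2023-03-28.
2023-02-23 through 2023-02-23: no B overlap → unchanged.
2023-03-05 through 2023-03-07: no B overlap → unchanged.
2023-03-10 through 2023-03-11: no B overlap → unchanged.
2023-03-22 through 2023-03-28 minus B → 2023-03-22 through 2023-03-23, 2023-03-25 through 2023-03-28.

2023-02-23 through 2023-02-23, 2023-03-05 through 2023-03-07, 2023-03-10 through 2023-03-11, 2023-03-22 through 2023-03-23, 2023-03-25 through 2023-03-28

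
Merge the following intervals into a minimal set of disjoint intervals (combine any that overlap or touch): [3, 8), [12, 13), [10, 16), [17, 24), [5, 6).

Sort by start: [3, 8), [5, 6), [10, 16), [12, 13), [17, 24).
[5, 6) overlaps/touches [3, 8) → extend to [3, 8).
[10, 16) is disjoint → start new block.
[12, 13) overlaps/touches [10, 16) → extend to [10, 16).
[17, 24) is disjoint → start new block.

[3, 8) ∪ [10, 16) ∪ [17, 24)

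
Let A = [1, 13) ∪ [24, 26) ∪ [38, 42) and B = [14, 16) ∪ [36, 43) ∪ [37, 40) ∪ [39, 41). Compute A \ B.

[1, 13) ∪ [24, 26)

B, merged: [14, 16), [36, 43).
[1, 13): nothing removed.
[24, 26): nothing removed.
[38, 42): entirely removed.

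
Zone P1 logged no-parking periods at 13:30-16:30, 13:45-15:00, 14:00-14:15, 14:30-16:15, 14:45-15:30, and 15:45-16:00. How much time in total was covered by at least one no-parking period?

3 h

Merged: 13:30–16:30.
Length: 3 h.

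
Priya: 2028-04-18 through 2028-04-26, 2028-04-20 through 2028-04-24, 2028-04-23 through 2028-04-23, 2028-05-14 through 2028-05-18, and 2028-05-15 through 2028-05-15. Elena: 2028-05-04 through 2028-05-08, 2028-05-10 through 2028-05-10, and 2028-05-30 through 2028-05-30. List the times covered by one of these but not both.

2028-04-18 through 2028-04-26, 2028-05-04 through 2028-05-08, 2028-05-10 through 2028-05-10, 2028-05-14 through 2028-05-18, 2028-05-30 through 2028-05-30

First set merges to 2028-04-18 through 2028-04-26, 2028-05-14 through 2028-05-18.
A but not B: 2028-04-18 through 2028-04-26, 2028-05-14 through 2028-05-18.
B but not A: 2028-05-04 through 2028-05-08, 2028-05-10 through 2028-05-10, 2028-05-30 through 2028-05-30.
Combining gives A △ B.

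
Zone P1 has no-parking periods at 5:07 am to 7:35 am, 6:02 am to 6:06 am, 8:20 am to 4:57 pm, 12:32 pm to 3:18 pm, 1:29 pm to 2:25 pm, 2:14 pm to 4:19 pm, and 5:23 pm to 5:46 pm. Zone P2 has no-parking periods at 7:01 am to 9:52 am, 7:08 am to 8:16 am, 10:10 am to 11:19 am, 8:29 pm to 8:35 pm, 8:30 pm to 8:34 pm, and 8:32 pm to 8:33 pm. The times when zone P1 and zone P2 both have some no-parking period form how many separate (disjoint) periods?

First set merges to 5:07 am–7:35 am, 8:20 am–4:57 pm, 5:23 pm–5:46 pm.
Second set merges to 7:01 am–9:52 am, 10:10 am–11:19 am, 8:29 pm–8:35 pm.
A ∩ B = 7:01 am–7:35 am, 8:20 am–9:52 am, 10:10 am–11:19 am.
That is 3 disjoint pieces.

3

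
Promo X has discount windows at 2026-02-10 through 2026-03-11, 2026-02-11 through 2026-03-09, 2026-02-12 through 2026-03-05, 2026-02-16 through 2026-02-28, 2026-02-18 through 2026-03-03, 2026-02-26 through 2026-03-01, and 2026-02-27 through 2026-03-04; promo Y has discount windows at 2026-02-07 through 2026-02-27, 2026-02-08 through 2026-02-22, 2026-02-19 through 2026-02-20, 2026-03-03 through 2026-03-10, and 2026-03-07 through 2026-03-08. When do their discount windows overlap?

2026-02-10 through 2026-02-27, 2026-03-03 through 2026-03-10

First set merges to 2026-02-10 through 2026-03-11.
Second set merges to 2026-02-07 through 2026-02-27, 2026-03-03 through 2026-03-10.
2026-02-10 through 2026-03-11 meets the second set on 2026-02-10 through 2026-02-27, 2026-03-03 through 2026-03-10.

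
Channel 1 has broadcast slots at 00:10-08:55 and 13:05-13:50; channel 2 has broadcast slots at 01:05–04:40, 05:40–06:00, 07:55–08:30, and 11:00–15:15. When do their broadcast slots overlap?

00:10-08:55 ∩ B → 01:05-04:40, 05:40-06:00, 07:55-08:30.
13:05-13:50 ∩ B → 13:05-13:50.

01:05-04:40, 05:40-06:00, 07:55-08:30, 13:05-13:50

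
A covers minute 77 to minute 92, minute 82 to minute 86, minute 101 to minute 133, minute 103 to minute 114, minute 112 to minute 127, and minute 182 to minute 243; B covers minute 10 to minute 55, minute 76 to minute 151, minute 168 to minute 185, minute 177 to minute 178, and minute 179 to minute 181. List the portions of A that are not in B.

minute 185 to minute 243

A, merged: minute 77 to minute 92, minute 101 to minute 133, minute 182 to minute 243.
B, merged: minute 10 to minute 55, minute 76 to minute 151, minute 168 to minute 185.
minute 77 to minute 92: entirely removed.
minute 101 to minute 133: entirely removed.
minute 182 to minute 243 \ B = minute 185 to minute 243.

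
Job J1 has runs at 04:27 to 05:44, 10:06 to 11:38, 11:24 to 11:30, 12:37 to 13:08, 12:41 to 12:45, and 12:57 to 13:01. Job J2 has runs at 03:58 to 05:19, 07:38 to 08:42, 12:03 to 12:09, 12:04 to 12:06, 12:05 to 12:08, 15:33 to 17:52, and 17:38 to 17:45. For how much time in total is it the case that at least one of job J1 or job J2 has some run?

7 h 18 min

Merge the first list: 04:27–05:44, 10:06–11:38, 12:37–13:08.
Merge the second list: 03:58–05:19, 07:38–08:42, 12:03–12:09, 15:33–17:52.
A ∪ B = 03:58–05:44, 07:38–08:42, 10:06–11:38, 12:03–12:09, 12:37–13:08, 15:33–17:52.
Total: 1 h 46 min + 1 h 4 min + 1 h 32 min + 6 min + 31 min + 2 h 19 min = 7 h 18 min.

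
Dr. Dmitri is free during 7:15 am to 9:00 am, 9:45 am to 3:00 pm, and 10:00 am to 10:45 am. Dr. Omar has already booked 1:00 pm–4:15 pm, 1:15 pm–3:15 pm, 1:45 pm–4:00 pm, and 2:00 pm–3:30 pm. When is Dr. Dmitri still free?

7:15 am-9:00 am, 9:45 am-1:00 pm

Merge the first list: 7:15 am-9:00 am, 9:45 am-3:00 pm.
Merge the second list: 1:00 pm-4:15 pm.
7:15 am-9:00 am: no B overlap → unchanged.
9:45 am-3:00 pm minus B → 9:45 am-1:00 pm.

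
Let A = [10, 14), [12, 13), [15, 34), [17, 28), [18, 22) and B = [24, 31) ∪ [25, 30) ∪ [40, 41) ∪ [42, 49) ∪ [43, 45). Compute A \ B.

[10, 14) ∪ [15, 24) ∪ [31, 34)

Merge the first list: [10, 14), [15, 34).
Merge the second list: [24, 31), [40, 41), [42, 49).
[10, 14) is untouched.
[15, 34) with B removed leaves [15, 24), [31, 34).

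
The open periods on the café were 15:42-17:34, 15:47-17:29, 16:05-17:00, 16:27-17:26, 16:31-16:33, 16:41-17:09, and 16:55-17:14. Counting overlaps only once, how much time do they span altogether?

1 h 52 min

Merged: 15:42–17:34.
Length: 1 h 52 min.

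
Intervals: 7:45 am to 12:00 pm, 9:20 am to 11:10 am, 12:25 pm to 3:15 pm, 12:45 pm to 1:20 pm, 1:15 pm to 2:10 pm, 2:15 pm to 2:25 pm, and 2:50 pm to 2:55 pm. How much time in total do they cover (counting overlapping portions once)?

7 h 5 min

Merged: 7:45 am-12:00 pm, 12:25 pm-3:15 pm.
Lengths: 4 h 15 min + 2 h 50 min = 7 h 5 min.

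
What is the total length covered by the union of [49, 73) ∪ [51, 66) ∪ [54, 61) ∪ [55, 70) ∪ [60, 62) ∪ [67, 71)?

Merged: [49, 73).
Length: 24.

24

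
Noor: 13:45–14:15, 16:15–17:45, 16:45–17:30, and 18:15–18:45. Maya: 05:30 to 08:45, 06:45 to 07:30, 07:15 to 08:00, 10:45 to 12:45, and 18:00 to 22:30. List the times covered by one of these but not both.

05:30-08:45, 10:45-12:45, 13:45-14:15, 16:15-17:45, 18:00-18:15, 18:45-22:30

A, merged: 13:45-14:15, 16:15-17:45, 18:15-18:45.
B, merged: 05:30-08:45, 10:45-12:45, 18:00-22:30.
Only in the first: 13:45-14:15, 16:15-17:45.
Only in the second: 05:30-08:45, 10:45-12:45, 18:00-18:15, 18:45-22:30.
Together these are the periods covered by exactly one.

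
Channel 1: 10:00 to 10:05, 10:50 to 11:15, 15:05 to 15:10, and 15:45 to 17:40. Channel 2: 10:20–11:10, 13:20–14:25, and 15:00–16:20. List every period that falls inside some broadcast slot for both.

10:00-10:05: no overlap with the second set.
10:50-11:15 meets the second set on 10:50-11:10.
15:05-15:10 meets the second set on 15:05-15:10.
15:45-17:40 meets the second set on 15:45-16:20.

10:50-11:10, 15:05-15:10, 15:45-16:20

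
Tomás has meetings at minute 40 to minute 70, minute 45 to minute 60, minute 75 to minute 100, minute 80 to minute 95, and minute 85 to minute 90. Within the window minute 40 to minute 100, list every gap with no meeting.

minute 70 to minute 75

The merged coverage is minute 40 to minute 70, minute 75 to minute 100.
Uncovered inside minute 40 to minute 100: minute 70 to minute 75.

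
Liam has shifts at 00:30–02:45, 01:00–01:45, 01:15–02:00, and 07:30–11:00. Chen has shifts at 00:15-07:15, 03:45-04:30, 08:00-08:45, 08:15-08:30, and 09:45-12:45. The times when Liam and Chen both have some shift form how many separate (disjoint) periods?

3

First set merges to 00:30–02:45, 07:30–11:00.
Second set merges to 00:15–07:15, 08:00–08:45, 09:45–12:45.
A ∩ B = 00:30–02:45, 08:00–08:45, 09:45–11:00.
That is 3 disjoint pieces.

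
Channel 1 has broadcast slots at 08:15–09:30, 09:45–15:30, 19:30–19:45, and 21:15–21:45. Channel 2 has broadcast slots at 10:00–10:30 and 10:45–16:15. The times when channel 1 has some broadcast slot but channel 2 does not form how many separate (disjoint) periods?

A \ B = 08:15–09:30, 09:45–10:00, 10:30–10:45, 19:30–19:45, 21:15–21:45.
That is 5 disjoint pieces.

5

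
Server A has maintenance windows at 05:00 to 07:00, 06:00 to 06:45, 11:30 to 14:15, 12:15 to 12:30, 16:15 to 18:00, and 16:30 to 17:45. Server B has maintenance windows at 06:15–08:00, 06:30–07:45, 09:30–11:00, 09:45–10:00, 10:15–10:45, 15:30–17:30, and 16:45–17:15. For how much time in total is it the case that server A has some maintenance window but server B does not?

4 h 30 min

Merge the first list: 05:00–07:00, 11:30–14:15, 16:15–18:00.
Merge the second list: 06:15–08:00, 09:30–11:00, 15:30–17:30.
A \ B = 05:00–06:15, 11:30–14:15, 17:30–18:00.
Total: 1 h 15 min + 2 h 45 min + 30 min = 4 h 30 min.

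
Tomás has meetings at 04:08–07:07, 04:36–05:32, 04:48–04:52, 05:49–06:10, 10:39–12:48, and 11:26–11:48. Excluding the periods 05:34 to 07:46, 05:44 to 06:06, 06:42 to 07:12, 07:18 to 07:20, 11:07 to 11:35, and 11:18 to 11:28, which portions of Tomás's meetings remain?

04:08-05:34, 10:39-11:07, 11:35-12:48

First set merges to 04:08-07:07, 10:39-12:48.
Second set merges to 05:34-07:46, 11:07-11:35.
04:08-07:07 with B removed leaves 04:08-05:34.
10:39-12:48 with B removed leaves 10:39-11:07, 11:35-12:48.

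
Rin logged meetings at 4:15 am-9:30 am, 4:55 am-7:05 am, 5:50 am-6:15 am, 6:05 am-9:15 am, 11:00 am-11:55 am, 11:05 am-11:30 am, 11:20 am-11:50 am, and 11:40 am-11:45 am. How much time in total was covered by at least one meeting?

Merged: 4:15 am-9:30 am, 11:00 am-11:55 am.
Lengths: 5 h 15 min + 55 min = 6 h 10 min.

6 h 10 min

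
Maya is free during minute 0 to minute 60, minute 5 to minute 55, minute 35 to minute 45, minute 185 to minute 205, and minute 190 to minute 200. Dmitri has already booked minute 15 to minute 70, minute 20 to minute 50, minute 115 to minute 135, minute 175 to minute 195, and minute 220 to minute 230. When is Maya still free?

A, merged: minute 0 to minute 60, minute 185 to minute 205.
B, merged: minute 15 to minute 70, minute 115 to minute 135, minute 175 to minute 195, minute 220 to minute 230.
minute 0 to minute 60 \ B = minute 0 to minute 15.
minute 185 to minute 205 \ B = minute 195 to minute 205.

minute 0 to minute 15, minute 195 to minute 205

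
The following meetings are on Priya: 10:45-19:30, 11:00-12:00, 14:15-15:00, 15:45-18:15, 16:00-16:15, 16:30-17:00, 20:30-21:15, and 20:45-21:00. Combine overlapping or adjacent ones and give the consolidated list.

10:45-19:30, 20:30-21:15

11:00-12:00 overlaps/touches 10:45-19:30 → extend to 10:45-19:30.
14:15-15:00 overlaps/touches 10:45-19:30 → extend to 10:45-19:30.
15:45-18:15 overlaps/touches 10:45-19:30 → extend to 10:45-19:30.
16:00-16:15 overlaps/touches 10:45-19:30 → extend to 10:45-19:30.
16:30-17:00 overlaps/touches 10:45-19:30 → extend to 10:45-19:30.
20:30-21:15 is disjoint → start new block.
20:45-21:00 overlaps/touches 20:30-21:15 → extend to 20:30-21:15.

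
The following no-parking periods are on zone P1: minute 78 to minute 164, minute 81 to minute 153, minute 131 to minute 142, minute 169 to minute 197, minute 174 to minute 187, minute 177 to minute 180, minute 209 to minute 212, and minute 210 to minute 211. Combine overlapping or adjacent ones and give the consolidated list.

minute 81 to minute 153 overlaps/touches minute 78 to minute 164 → extend to minute 78 to minute 164.
minute 131 to minute 142 overlaps/touches minute 78 to minute 164 → extend to minute 78 to minute 164.
minute 169 to minute 197 is disjoint → start new block.
minute 174 to minute 187 overlaps/touches minute 169 to minute 197 → extend to minute 169 to minute 197.
minute 177 to minute 180 overlaps/touches minute 169 to minute 197 → extend to minute 169 to minute 197.
minute 209 to minute 212 is disjoint → start new block.
minute 210 to minute 211 overlaps/touches minute 209 to minute 212 → extend to minute 209 to minute 212.

minute 78 to minute 164, minute 169 to minute 197, minute 209 to minute 212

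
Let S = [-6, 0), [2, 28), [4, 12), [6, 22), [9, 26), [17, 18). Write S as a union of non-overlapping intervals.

[2, 28) is disjoint → start new block.
[4, 12) overlaps/touches [2, 28) → extend to [2, 28).
[6, 22) overlaps/touches [2, 28) → extend to [2, 28).
[9, 26) overlaps/touches [2, 28) → extend to [2, 28).
[17, 18) overlaps/touches [2, 28) → extend to [2, 28).

[-6, 0) ∪ [2, 28)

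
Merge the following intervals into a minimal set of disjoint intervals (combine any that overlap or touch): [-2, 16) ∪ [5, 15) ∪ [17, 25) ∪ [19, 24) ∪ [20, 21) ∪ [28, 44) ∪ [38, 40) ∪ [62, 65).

[5, 15) overlaps/touches [-2, 16) → extend to [-2, 16).
[17, 25) is disjoint → start new block.
[19, 24) overlaps/touches [17, 25) → extend to [17, 25).
[20, 21) overlaps/touches [17, 25) → extend to [17, 25).
[28, 44) is disjoint → start new block.
[38, 40) overlaps/touches [28, 44) → extend to [28, 44).
[62, 65) is disjoint → start new block.

[-2, 16) ∪ [17, 25) ∪ [28, 44) ∪ [62, 65)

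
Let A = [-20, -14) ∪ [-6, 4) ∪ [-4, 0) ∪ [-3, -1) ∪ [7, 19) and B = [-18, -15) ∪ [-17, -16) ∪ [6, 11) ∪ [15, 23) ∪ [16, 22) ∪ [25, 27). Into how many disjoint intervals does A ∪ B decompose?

4

First set merges to [-20, -14), [-6, 4), [7, 19).
Second set merges to [-18, -15), [6, 11), [15, 23), [25, 27).
A ∪ B = [-20, -14), [-6, 4), [6, 23), [25, 27).
That is 4 disjoint pieces.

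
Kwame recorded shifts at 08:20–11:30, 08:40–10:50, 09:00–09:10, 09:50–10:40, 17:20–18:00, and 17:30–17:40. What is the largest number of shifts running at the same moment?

3

At 09:00, 3 of the intervals are simultaneously active.
No point has more.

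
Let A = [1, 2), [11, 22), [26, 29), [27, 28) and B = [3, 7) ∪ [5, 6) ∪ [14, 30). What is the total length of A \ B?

4

A, merged: [1, 2), [11, 22), [26, 29).
B, merged: [3, 7), [14, 30).
A \ B = [1, 2), [11, 14).
Total: 1 + 3 = 4.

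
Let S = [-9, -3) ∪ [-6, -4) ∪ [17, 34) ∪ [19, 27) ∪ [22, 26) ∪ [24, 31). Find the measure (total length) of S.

Merged: [-9, -3), [17, 34).
Lengths: 6 + 17 = 23.

23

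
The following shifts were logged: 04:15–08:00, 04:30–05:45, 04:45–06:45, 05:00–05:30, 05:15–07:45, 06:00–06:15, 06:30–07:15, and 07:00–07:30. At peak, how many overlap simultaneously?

At 05:15, 5 of the intervals are simultaneously active.
No point has more.

5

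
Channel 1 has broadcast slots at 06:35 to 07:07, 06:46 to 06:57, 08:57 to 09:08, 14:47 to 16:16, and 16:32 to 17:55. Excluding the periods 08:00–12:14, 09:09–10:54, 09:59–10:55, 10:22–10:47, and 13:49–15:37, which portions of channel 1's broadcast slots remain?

A, merged: 06:35-07:07, 08:57-09:08, 14:47-16:16, 16:32-17:55.
B, merged: 08:00-12:14, 13:49-15:37.
06:35-07:07: nothing removed.
08:57-09:08: entirely removed.
14:47-16:16 \ B = 15:37-16:16.
16:32-17:55: nothing removed.

06:35-07:07, 15:37-16:16, 16:32-17:55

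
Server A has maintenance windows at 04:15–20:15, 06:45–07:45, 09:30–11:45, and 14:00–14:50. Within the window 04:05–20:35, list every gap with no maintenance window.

Covered (merged): 04:15–20:15.
Uncovered inside 04:05–20:35: 04:05–04:15, 20:15–20:35.

04:05–04:15, 20:15–20:35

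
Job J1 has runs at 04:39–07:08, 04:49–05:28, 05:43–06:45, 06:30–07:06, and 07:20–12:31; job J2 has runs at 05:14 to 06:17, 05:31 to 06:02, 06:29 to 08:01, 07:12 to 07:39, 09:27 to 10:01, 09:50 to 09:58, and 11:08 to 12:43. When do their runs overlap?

Merge the first list: 04:39–07:08, 07:20–12:31.
Merge the second list: 05:14–06:17, 06:29–08:01, 09:27–10:01, 11:08–12:43.
04:39–07:08 meets the second set on 05:14–06:17, 06:29–07:08.
07:20–12:31 meets the second set on 07:20–08:01, 09:27–10:01, 11:08–12:31.

05:14–06:17, 06:29–07:08, 07:20–08:01, 09:27–10:01, 11:08–12:31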